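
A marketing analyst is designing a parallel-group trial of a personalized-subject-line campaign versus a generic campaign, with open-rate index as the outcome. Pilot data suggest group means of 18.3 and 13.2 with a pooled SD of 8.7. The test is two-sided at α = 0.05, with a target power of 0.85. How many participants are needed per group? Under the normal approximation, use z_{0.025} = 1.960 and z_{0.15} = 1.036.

n = 53 per group

Cohen's d = |M₁ − M₂| / SD_pooled = |18.3 − 13.2| / 8.7 = 5.1 / 8.7 = 0.586.
For two independent groups with equal n: n = 2·((z_{α/2} + z_β) / d)².
z_{α/2} + z_β = 1.960 + 1.036 = 2.996.
n = 2 × (2.996 / 0.586)² = 2 × 5.113² = 2 × 26.14 = 52.3.
Round up to the next whole participant.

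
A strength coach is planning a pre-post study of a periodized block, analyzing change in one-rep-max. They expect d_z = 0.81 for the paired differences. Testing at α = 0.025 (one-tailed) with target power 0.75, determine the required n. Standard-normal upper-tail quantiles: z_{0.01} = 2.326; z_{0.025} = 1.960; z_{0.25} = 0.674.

n = 11 pairs

For a paired (one-sample on differences) test: n = ((z_{α} + z_β) / d)².
z_{α} + z_β = 1.960 + 0.674 = 2.634.
n = (2.634 / 0.81)² = 3.252² = 10.57.
Round up.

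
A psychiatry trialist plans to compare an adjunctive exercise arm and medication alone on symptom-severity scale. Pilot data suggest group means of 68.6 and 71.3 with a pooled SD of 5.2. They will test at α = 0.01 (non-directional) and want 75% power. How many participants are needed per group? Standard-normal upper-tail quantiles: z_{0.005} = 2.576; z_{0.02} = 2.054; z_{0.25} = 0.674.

Cohen's d = |M₁ − M₂| / SD_pooled = |68.6 − 71.3| / 5.2 = 2.7 / 5.2 = 0.519.
For two independent groups with equal n: n = 2·((z_{α/2} + z_β) / d)².
z_{α/2} + z_β = 2.576 + 0.674 = 3.250.
n = 2 × (3.250 / 0.519)² = 2 × 6.262² = 2 × 39.21 = 78.4.
Round up to the next whole participant.

n = 79 per group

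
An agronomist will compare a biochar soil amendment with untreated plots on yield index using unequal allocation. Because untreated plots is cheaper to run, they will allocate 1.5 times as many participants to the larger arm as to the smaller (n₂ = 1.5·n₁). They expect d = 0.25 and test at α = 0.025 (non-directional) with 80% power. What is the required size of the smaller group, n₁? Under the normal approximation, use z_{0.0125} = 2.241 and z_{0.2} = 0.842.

With allocation ratio k = n₂/n₁ = 1.5, Var(x̄₁−x̄₂) = σ²(1/n₁ + 1/(k·n₁)) = σ²·(k+1)/(k·n₁).
So n₁ = (1 + 1/k)·((z_{α/2} + z_β)/d)² = 1.667 × (3.083/0.25)².
n₁ = 1.667 × 152.08 = 253.5.
Round up: n₁ = 254, giving n₂ = 1.5 × 254 = 381.

n₁ = 254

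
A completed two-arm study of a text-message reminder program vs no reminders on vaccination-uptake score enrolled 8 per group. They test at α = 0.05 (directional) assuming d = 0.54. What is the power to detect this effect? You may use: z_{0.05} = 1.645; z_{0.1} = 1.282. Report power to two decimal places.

power ≈ 0.29

For two equal groups, power = Φ(d·√(n/2) − z_{α}).
d·√(n/2) = 0.54 × √(8/2) = 0.54 × 2.000 = 1.080.
z_β = 1.080 − 1.645 = -0.565.
Power = Φ(-0.565) = 0.286.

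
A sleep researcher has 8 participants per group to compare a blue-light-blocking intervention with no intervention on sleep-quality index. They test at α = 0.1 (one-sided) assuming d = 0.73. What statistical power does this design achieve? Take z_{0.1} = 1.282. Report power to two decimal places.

For two equal groups, power = Φ(d·√(n/2) − z_{α}).
d·√(n/2) = 0.73 × √(8/2) = 0.73 × 2.000 = 1.460.
z_β = 1.460 − 1.282 = 0.178.
Power = Φ(0.178) = 0.571.

power ≈ 0.57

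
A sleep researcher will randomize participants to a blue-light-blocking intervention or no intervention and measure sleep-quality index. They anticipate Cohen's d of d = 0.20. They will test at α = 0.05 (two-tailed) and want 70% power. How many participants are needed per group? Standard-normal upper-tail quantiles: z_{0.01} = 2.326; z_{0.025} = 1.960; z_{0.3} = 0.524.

n = 309 per group

For two independent groups with equal n: n = 2·((z_{α/2} + z_β) / d)².
z_{α/2} + z_β = 1.960 + 0.524 = 2.484.
n = 2 × (2.484 / 0.20)² = 2 × 12.420² = 2 × 154.26 = 308.5.
Round up to the next whole participant.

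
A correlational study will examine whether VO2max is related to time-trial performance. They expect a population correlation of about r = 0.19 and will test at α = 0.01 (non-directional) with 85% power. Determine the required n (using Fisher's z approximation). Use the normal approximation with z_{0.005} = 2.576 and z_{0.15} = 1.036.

Fisher's z: C = ½·ln((1+r)/(1−r)) = ½·ln(1.4691) = 0.1923.
n = ((z_{α/2} + z_β)/C)² + 3.
(2.576 + 1.036) / 0.1923 = 3.612 / 0.1923 = 18.783.
n = 18.783² + 3 = 352.81 + 3 = 355.8.
Round up.

n = 356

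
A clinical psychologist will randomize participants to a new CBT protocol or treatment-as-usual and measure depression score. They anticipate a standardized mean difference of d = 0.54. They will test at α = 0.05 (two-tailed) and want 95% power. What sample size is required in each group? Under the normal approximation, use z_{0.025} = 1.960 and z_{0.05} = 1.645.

n = 90 per group

For two independent groups with equal n: n = 2·((z_{α/2} + z_β) / d)².
z_{α/2} + z_β = 1.960 + 1.645 = 3.605.
n = 2 × (3.605 / 0.54)² = 2 × 6.676² = 2 × 44.57 = 89.1.
Round up to the next whole participant.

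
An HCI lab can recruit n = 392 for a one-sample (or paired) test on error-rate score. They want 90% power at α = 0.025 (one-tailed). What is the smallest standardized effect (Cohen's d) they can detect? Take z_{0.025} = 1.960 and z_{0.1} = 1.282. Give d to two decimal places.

d_min ≈ 0.16

For a single sample (or paired design) of n = 392: d_min = (z_{α} + z_β)/√n.
z-sum = 1.960 + 1.282 = 3.242.
d_min = 3.242 / √392 = 3.242 / 19.799 = 0.164.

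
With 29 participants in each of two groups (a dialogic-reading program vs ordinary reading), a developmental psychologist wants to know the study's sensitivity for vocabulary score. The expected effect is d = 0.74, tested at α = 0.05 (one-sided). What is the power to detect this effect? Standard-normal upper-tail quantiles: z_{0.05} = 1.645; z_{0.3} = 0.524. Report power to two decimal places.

For two equal groups, power = Φ(d·√(n/2) − z_{α}).
d·√(n/2) = 0.74 × √(29/2) = 0.74 × 3.808 = 2.818.
z_β = 2.818 − 1.645 = 1.173.
Power = Φ(1.173) = 0.880.

power ≈ 0.88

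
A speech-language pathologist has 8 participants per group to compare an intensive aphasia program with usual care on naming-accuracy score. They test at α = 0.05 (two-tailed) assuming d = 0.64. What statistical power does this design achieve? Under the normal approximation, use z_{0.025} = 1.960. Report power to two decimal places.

power ≈ 0.25

For two equal groups, power = Φ(d·√(n/2) − z_{α/2}).
d·√(n/2) = 0.64 × √(8/2) = 0.64 × 2.000 = 1.280.
z_β = 1.280 − 1.960 = -0.680.
Power = Φ(-0.680) = 0.248.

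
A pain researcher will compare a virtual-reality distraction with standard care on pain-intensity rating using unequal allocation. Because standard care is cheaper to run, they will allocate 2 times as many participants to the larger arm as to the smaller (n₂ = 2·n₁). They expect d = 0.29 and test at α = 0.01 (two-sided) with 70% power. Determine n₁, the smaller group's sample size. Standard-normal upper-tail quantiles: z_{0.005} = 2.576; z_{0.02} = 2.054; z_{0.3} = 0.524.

With allocation ratio k = n₂/n₁ = 2, Var(x̄₁−x̄₂) = σ²(1/n₁ + 1/(k·n₁)) = σ²·(k+1)/(k·n₁).
So n₁ = (1 + 1/k)·((z_{α/2} + z_β)/d)² = 1.500 × (3.100/0.29)².
n₁ = 1.500 × 114.27 = 171.4.
Round up: n₁ = 172, giving n₂ = 2 × 172 = 344.

n₁ = 172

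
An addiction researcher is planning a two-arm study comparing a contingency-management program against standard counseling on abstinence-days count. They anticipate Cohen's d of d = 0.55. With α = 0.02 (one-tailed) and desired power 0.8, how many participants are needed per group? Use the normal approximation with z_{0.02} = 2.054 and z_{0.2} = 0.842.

For two independent groups with equal n: n = 2·((z_{α} + z_β) / d)².
z_{α} + z_β = 2.054 + 0.842 = 2.896.
n = 2 × (2.896 / 0.55)² = 2 × 5.265² = 2 × 27.73 = 55.5.
Round up to the next whole participant.

n = 56 per group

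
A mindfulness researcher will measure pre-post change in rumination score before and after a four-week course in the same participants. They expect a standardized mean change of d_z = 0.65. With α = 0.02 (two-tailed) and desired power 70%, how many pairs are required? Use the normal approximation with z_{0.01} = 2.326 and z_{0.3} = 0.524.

For a paired (one-sample on differences) test: n = ((z_{α/2} + z_β) / d)².
z_{α/2} + z_β = 2.326 + 0.524 = 2.850.
n = (2.850 / 0.65)² = 4.385² = 19.22.
Round up.

n = 20 pairs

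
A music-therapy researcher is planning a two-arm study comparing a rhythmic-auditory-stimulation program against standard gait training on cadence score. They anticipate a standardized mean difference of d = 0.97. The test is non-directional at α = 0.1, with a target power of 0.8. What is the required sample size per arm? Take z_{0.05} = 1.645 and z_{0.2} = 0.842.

For two independent groups with equal n: n = 2·((z_{α/2} + z_β) / d)².
z_{α/2} + z_β = 1.645 + 0.842 = 2.487.
n = 2 × (2.487 / 0.97)² = 2 × 2.564² = 2 × 6.57 = 13.1.
Round up to the next whole participant.

n = 14 per group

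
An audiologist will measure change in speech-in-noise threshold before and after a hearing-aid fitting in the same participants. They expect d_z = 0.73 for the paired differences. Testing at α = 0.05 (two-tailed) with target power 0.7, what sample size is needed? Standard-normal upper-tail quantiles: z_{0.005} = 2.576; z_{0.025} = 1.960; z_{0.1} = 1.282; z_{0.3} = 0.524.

n = 12 pairs

For a paired (one-sample on differences) test: n = ((z_{α/2} + z_β) / d)².
z_{α/2} + z_β = 1.960 + 0.524 = 2.484.
n = (2.484 / 0.73)² = 3.403² = 11.58.
Round up.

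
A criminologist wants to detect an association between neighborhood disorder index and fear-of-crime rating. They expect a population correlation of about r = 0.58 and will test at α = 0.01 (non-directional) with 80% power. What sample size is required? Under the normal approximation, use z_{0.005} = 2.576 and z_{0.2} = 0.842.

Fisher's z: C = ½·ln((1+r)/(1−r)) = ½·ln(3.7619) = 0.6625.
n = ((z_{α/2} + z_β)/C)² + 3.
(2.576 + 0.842) / 0.6625 = 3.418 / 0.6625 = 5.159.
n = 5.159² + 3 = 26.62 + 3 = 29.6.
Round up.

n = 30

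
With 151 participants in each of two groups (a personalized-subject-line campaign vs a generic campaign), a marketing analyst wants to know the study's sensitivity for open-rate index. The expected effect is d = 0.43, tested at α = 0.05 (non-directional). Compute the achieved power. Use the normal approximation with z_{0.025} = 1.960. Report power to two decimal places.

power ≈ 0.96

For two equal groups, power = Φ(d·√(n/2) − z_{α/2}).
d·√(n/2) = 0.43 × √(151/2) = 0.43 × 8.689 = 3.736.
z_β = 3.736 − 1.960 = 1.776.
Power = Φ(1.776) = 0.962.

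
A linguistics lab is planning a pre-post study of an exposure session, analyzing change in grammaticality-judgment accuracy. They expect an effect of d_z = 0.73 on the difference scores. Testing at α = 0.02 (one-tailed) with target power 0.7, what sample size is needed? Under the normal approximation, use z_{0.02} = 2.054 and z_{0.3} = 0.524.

n = 13 pairs

For a paired (one-sample on differences) test: n = ((z_{α} + z_β) / d)².
z_{α} + z_β = 2.054 + 0.524 = 2.578.
n = (2.578 / 0.73)² = 3.532² = 12.47.
Round up.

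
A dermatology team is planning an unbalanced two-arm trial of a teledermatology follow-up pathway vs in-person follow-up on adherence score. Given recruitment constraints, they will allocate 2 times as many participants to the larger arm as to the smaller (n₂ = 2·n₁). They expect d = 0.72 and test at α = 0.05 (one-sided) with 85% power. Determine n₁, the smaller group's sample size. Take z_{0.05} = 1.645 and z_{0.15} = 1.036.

With allocation ratio k = n₂/n₁ = 2, Var(x̄₁−x̄₂) = σ²(1/n₁ + 1/(k·n₁)) = σ²·(k+1)/(k·n₁).
So n₁ = (1 + 1/k)·((z_{α} + z_β)/d)² = 1.500 × (2.681/0.72)².
n₁ = 1.500 × 13.87 = 20.8.
Round up: n₁ = 21, giving n₂ = 2 × 21 = 42.

n₁ = 21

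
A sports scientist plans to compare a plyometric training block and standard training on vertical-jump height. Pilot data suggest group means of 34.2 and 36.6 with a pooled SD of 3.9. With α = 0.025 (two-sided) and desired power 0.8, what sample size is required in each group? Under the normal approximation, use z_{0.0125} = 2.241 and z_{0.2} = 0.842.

Cohen's d = |M₁ − M₂| / SD_pooled = |34.2 − 36.6| / 3.9 = 2.4 / 3.9 = 0.615.
For two independent groups with equal n: n = 2·((z_{α/2} + z_β) / d)².
z_{α/2} + z_β = 2.241 + 0.842 = 3.083.
n = 2 × (3.083 / 0.615)² = 2 × 5.013² = 2 × 25.13 = 50.3.
Round up to the next whole participant.

n = 51 per group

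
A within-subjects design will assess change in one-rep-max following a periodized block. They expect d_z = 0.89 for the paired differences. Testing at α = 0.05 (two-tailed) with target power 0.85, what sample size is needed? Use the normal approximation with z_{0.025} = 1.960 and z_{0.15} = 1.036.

For a paired (one-sample on differences) test: n = ((z_{α/2} + z_β) / d)².
z_{α/2} + z_β = 1.960 + 1.036 = 2.996.
n = (2.996 / 0.89)² = 3.366² = 11.33.
Round up.

n = 12 pairs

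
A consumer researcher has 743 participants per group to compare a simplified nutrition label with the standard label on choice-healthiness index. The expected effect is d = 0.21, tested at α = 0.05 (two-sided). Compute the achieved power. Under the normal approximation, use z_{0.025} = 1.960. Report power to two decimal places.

For two equal groups, power = Φ(d·√(n/2) − z_{α/2}).
d·√(n/2) = 0.21 × √(743/2) = 0.21 × 19.274 = 4.048.
z_β = 4.048 − 1.960 = 2.088.
Power = Φ(2.088) = 0.982.

power ≈ 0.98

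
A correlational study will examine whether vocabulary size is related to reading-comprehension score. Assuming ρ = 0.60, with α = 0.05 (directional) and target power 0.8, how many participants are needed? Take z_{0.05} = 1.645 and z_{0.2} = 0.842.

n = 16

Fisher's z: C = ½·ln((1+r)/(1−r)) = ½·ln(4.0000) = 0.6931.
n = ((z_{α} + z_β)/C)² + 3.
(1.645 + 0.842) / 0.6931 = 2.487 / 0.6931 = 3.588.
n = 3.588² + 3 = 12.88 + 3 = 15.9.
Round up.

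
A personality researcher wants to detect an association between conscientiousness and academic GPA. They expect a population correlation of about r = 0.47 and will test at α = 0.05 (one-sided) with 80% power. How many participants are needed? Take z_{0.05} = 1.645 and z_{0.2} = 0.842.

Fisher's z: C = ½·ln((1+r)/(1−r)) = ½·ln(2.7736) = 0.5101.
n = ((z_{α} + z_β)/C)² + 3.
(1.645 + 0.842) / 0.5101 = 2.487 / 0.5101 = 4.876.
n = 4.876² + 3 = 23.77 + 3 = 26.8.
Round up.

n = 27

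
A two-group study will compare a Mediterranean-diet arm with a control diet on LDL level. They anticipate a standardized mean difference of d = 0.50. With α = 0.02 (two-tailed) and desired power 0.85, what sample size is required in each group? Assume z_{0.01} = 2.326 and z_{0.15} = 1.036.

n = 91 per group

For two independent groups with equal n: n = 2·((z_{α/2} + z_β) / d)².
z_{α/2} + z_β = 2.326 + 1.036 = 3.362.
n = 2 × (3.362 / 0.50)² = 2 × 6.724² = 2 × 45.21 = 90.4.
Round up to the next whole participant.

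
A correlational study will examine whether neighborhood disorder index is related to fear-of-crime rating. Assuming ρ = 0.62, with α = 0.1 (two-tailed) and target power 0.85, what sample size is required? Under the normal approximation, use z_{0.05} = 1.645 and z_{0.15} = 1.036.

n = 17

Fisher's z: C = ½·ln((1+r)/(1−r)) = ½·ln(4.2632) = 0.7250.
n = ((z_{α/2} + z_β)/C)² + 3.
(1.645 + 1.036) / 0.7250 = 2.681 / 0.7250 = 3.698.
n = 3.698² + 3 = 13.67 + 3 = 16.7.
Round up.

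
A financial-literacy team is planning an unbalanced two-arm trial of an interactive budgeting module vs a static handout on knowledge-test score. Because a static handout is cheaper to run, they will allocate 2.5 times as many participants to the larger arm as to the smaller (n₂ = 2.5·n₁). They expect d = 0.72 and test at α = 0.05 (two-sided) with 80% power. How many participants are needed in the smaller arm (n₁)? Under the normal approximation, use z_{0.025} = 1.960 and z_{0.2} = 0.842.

With allocation ratio k = n₂/n₁ = 2.5, Var(x̄₁−x̄₂) = σ²(1/n₁ + 1/(k·n₁)) = σ²·(k+1)/(k·n₁).
So n₁ = (1 + 1/k)·((z_{α/2} + z_β)/d)² = 1.400 × (2.802/0.72)².
n₁ = 1.400 × 15.15 = 21.2.
Round up: n₁ = 22, giving n₂ = 2.5 × 22 = 55.

n₁ = 22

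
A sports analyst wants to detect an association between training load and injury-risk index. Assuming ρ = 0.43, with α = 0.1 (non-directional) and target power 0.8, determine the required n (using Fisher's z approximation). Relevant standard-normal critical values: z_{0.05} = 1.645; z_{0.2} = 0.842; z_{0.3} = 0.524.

Fisher's z: C = ½·ln((1+r)/(1−r)) = ½·ln(2.5088) = 0.4599.
n = ((z_{α/2} + z_β)/C)² + 3.
(1.645 + 0.842) / 0.4599 = 2.487 / 0.4599 = 5.408.
n = 5.408² + 3 = 29.24 + 3 = 32.2.
Round up.

n = 33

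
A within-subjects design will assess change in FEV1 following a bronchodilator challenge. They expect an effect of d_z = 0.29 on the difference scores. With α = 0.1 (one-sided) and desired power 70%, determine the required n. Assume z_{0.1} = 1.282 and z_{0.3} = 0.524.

n = 39 pairs

For a paired (one-sample on differences) test: n = ((z_{α} + z_β) / d)².
z_{α} + z_β = 1.282 + 0.524 = 1.806.
n = (1.806 / 0.29)² = 6.228² = 38.78.
Round up.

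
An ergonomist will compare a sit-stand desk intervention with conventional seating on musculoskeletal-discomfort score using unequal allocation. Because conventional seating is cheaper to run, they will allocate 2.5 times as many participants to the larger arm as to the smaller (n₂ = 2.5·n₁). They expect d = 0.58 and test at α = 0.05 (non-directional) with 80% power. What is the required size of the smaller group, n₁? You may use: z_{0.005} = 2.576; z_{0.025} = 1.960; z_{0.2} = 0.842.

With allocation ratio k = n₂/n₁ = 2.5, Var(x̄₁−x̄₂) = σ²(1/n₁ + 1/(k·n₁)) = σ²·(k+1)/(k·n₁).
So n₁ = (1 + 1/k)·((z_{α/2} + z_β)/d)² = 1.400 × (2.802/0.58)².
n₁ = 1.400 × 23.34 = 32.7.
Round up: n₁ = 33, giving n₂ = ⌈2.5 × 33⌉ = ⌈82.5⌉ = 83.

n₁ = 33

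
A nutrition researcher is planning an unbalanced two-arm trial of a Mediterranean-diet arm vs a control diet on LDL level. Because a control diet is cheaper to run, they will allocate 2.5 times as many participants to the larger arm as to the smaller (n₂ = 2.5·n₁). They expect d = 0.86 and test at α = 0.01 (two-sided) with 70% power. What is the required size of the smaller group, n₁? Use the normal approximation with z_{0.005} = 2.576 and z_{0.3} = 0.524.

With allocation ratio k = n₂/n₁ = 2.5, Var(x̄₁−x̄₂) = σ²(1/n₁ + 1/(k·n₁)) = σ²·(k+1)/(k·n₁).
So n₁ = (1 + 1/k)·((z_{α/2} + z_β)/d)² = 1.400 × (3.100/0.86)².
n₁ = 1.400 × 12.99 = 18.2.
Round up: n₁ = 19, giving n₂ = ⌈2.5 × 19⌉ = ⌈47.5⌉ = 48.

n₁ = 19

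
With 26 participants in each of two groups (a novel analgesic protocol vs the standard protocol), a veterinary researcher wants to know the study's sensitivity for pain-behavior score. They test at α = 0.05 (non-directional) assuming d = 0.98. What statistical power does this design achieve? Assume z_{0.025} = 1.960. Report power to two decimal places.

For two equal groups, power = Φ(d·√(n/2) − z_{α/2}).
d·√(n/2) = 0.98 × √(26/2) = 0.98 × 3.606 = 3.533.
z_β = 3.533 − 1.960 = 1.573.
Power = Φ(1.573) = 0.942.

power ≈ 0.94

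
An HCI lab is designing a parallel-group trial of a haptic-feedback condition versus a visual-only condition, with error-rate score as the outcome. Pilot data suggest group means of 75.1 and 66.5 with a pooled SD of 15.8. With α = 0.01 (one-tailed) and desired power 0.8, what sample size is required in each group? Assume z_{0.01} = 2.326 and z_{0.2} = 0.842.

Cohen's d = |M₁ − M₂| / SD_pooled = |75.1 − 66.5| / 15.8 = 8.6 / 15.8 = 0.544.
For two independent groups with equal n: n = 2·((z_{α} + z_β) / d)².
z_{α} + z_β = 2.326 + 0.842 = 3.168.
n = 2 × (3.168 / 0.544)² = 2 × 5.824² = 2 × 33.91 = 67.8.
Round up to the next whole participant.

n = 68 per group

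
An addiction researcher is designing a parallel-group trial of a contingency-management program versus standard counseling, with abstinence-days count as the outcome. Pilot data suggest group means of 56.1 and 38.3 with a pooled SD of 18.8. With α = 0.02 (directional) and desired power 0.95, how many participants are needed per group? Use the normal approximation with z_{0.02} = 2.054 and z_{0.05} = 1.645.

n = 31 per group

Cohen's d = |M₁ − M₂| / SD_pooled = |56.1 − 38.3| / 18.8 = 17.8 / 18.8 = 0.947.
For two independent groups with equal n: n = 2·((z_{α} + z_β) / d)².
z_{α} + z_β = 2.054 + 1.645 = 3.699.
n = 2 × (3.699 / 0.947)² = 2 × 3.906² = 2 × 15.26 = 30.5.
Round up to the next whole participant.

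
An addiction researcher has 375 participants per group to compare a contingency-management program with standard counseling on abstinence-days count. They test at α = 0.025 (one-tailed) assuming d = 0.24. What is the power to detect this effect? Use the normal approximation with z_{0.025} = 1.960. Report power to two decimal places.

power ≈ 0.91

For two equal groups, power = Φ(d·√(n/2) − z_{α}).
d·√(n/2) = 0.24 × √(375/2) = 0.24 × 13.693 = 3.286.
z_β = 3.286 − 1.960 = 1.326.
Power = Φ(1.326) = 0.908.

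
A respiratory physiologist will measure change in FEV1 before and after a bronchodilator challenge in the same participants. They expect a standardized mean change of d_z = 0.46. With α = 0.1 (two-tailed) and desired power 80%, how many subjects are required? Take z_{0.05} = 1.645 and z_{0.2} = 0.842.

For a paired (one-sample on differences) test: n = ((z_{α/2} + z_β) / d)².
z_{α/2} + z_β = 1.645 + 0.842 = 2.487.
n = (2.487 / 0.46)² = 5.407² = 29.23.
Round up.

n = 30 pairs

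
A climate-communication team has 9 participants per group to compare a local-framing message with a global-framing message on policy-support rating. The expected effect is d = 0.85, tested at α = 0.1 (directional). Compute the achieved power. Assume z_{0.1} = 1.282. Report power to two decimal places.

power ≈ 0.70

For two equal groups, power = Φ(d·√(n/2) − z_{α}).
d·√(n/2) = 0.85 × √(9/2) = 0.85 × 2.121 = 1.803.
z_β = 1.803 − 1.282 = 0.521.
Power = Φ(0.521) = 0.699.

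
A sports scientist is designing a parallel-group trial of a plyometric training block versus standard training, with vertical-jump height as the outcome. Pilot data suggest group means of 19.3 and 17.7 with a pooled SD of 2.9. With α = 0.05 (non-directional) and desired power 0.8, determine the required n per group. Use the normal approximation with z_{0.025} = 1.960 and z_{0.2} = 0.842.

n = 52 per group

Cohen's d = |M₁ − M₂| / SD_pooled = |19.3 − 17.7| / 2.9 = 1.6 / 2.9 = 0.552.
For two independent groups with equal n: n = 2·((z_{α/2} + z_β) / d)².
z_{α/2} + z_β = 1.960 + 0.842 = 2.802.
n = 2 × (2.802 / 0.552)² = 2 × 5.076² = 2 × 25.77 = 51.5.
Round up to the next whole participant.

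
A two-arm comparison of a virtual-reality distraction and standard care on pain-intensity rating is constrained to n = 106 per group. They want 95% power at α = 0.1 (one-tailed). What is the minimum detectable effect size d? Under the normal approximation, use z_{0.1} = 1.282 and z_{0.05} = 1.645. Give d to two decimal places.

For two independent groups of n = 106 each: d_min = (z_{α} + z_β)·√(2/n).
z-sum = 1.282 + 1.645 = 2.927.
d_min = 2.927 × √(2/106) = 2.927 × 0.1374 = 0.402.

d_min ≈ 0.40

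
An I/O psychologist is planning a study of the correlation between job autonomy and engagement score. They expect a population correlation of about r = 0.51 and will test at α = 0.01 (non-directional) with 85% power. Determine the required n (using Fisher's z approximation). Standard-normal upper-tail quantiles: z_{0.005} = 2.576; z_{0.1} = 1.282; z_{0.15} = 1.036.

Fisher's z: C = ½·ln((1+r)/(1−r)) = ½·ln(3.0816) = 0.5627.
n = ((z_{α/2} + z_β)/C)² + 3.
(2.576 + 1.036) / 0.5627 = 3.612 / 0.5627 = 6.419.
n = 6.419² + 3 = 41.20 + 3 = 44.2.
Round up.

n = 45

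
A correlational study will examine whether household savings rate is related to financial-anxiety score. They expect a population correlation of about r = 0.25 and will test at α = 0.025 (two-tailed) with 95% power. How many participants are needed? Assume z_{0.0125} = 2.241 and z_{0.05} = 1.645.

Fisher's z: C = ½·ln((1+r)/(1−r)) = ½·ln(1.6667) = 0.2554.
n = ((z_{α/2} + z_β)/C)² + 3.
(2.241 + 1.645) / 0.2554 = 3.886 / 0.2554 = 15.215.
n = 15.215² + 3 = 231.51 + 3 = 234.5.
Round up.

n = 235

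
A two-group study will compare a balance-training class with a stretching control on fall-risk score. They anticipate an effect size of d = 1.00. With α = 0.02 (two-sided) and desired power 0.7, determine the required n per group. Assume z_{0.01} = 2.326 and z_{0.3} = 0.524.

n = 17 per group

For two independent groups with equal n: n = 2·((z_{α/2} + z_β) / d)².
z_{α/2} + z_β = 2.326 + 0.524 = 2.850.
n = 2 × (2.850 / 1.00)² = 2 × 2.850² = 2 × 8.12 = 16.2.
Round up to the next whole participant.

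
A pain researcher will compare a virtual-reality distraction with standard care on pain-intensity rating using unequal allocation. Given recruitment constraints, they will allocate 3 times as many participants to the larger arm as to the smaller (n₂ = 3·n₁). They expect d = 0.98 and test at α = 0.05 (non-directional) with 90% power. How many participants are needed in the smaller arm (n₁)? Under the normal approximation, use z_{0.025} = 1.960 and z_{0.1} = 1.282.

n₁ = 15

With allocation ratio k = n₂/n₁ = 3, Var(x̄₁−x̄₂) = σ²(1/n₁ + 1/(k·n₁)) = σ²·(k+1)/(k·n₁).
So n₁ = (1 + 1/k)·((z_{α/2} + z_β)/d)² = 1.333 × (3.242/0.98)².
n₁ = 1.333 × 10.94 = 14.6.
Round up: n₁ = 15, giving n₂ = 3 × 15 = 45.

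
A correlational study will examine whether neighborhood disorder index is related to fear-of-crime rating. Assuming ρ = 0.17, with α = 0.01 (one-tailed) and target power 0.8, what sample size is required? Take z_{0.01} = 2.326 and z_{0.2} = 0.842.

Fisher's z: C = ½·ln((1+r)/(1−r)) = ½·ln(1.4096) = 0.1717.
n = ((z_{α} + z_β)/C)² + 3.
(2.326 + 0.842) / 0.1717 = 3.168 / 0.1717 = 18.451.
n = 18.451² + 3 = 340.43 + 3 = 343.4.
Round up.

n = 344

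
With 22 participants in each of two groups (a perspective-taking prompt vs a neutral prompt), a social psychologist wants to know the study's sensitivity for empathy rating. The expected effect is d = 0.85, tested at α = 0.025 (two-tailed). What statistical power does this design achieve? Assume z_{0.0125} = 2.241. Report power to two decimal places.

For two equal groups, power = Φ(d·√(n/2) − z_{α/2}).
d·√(n/2) = 0.85 × √(22/2) = 0.85 × 3.317 = 2.819.
z_β = 2.819 − 2.241 = 0.578.
Power = Φ(0.578) = 0.718.

power ≈ 0.72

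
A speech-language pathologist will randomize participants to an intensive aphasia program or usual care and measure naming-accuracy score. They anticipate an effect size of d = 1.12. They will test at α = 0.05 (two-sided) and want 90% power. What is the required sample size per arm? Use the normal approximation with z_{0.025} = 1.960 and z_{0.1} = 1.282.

For two independent groups with equal n: n = 2·((z_{α/2} + z_β) / d)².
z_{α/2} + z_β = 1.960 + 1.282 = 3.242.
n = 2 × (3.242 / 1.12)² = 2 × 2.895² = 2 × 8.38 = 16.8.
Round up to the next whole participant.

n = 17 per group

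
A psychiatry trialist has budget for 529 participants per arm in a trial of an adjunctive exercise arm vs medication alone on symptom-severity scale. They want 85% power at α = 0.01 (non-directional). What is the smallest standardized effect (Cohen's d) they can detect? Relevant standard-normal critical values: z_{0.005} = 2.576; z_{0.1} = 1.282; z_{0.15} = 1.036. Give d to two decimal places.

d_min ≈ 0.22

For two independent groups of n = 529 each: d_min = (z_{α/2} + z_β)·√(2/n).
z-sum = 2.576 + 1.036 = 3.612.
d_min = 3.612 × √(2/529) = 3.612 × 0.0615 = 0.222.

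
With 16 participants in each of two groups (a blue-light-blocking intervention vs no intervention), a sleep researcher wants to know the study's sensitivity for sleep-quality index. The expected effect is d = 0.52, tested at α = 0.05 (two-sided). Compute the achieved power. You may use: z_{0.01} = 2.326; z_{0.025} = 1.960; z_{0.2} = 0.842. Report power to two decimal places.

For two equal groups, power = Φ(d·√(n/2) − z_{α/2}).
d·√(n/2) = 0.52 × √(16/2) = 0.52 × 2.828 = 1.471.
z_β = 1.471 − 1.960 = -0.489.
Power = Φ(-0.489) = 0.312.

power ≈ 0.31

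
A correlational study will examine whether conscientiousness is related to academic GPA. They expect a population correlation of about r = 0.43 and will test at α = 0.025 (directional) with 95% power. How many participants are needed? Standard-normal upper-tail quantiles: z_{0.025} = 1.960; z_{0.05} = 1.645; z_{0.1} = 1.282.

Fisher's z: C = ½·ln((1+r)/(1−r)) = ½·ln(2.5088) = 0.4599.
n = ((z_{α} + z_β)/C)² + 3.
(1.960 + 1.645) / 0.4599 = 3.605 / 0.4599 = 7.839.
n = 7.839² + 3 = 61.44 + 3 = 64.4.
Round up.

n = 65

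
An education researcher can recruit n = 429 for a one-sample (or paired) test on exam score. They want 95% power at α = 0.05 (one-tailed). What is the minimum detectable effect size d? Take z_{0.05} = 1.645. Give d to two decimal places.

d_min ≈ 0.16

For a single sample (or paired design) of n = 429: d_min = (z_{α} + z_β)/√n.
z-sum = 1.645 + 1.645 = 3.290.
d_min = 3.290 / √429 = 3.290 / 20.712 = 0.159.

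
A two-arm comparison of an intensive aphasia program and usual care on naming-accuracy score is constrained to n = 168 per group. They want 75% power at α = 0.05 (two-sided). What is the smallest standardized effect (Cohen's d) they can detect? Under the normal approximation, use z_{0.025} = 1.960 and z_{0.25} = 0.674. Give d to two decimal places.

d_min ≈ 0.29

For two independent groups of n = 168 each: d_min = (z_{α/2} + z_β)·√(2/n).
z-sum = 1.960 + 0.674 = 2.634.
d_min = 2.634 × √(2/168) = 2.634 × 0.1091 = 0.287.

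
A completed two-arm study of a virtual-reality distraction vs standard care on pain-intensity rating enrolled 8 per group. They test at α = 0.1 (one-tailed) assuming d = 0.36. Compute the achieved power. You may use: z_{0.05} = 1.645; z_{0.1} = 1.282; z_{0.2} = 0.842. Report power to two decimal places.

For two equal groups, power = Φ(d·√(n/2) − z_{α}).
d·√(n/2) = 0.36 × √(8/2) = 0.36 × 2.000 = 0.720.
z_β = 0.720 − 1.282 = -0.562.
Power = Φ(-0.562) = 0.287.

power ≈ 0.29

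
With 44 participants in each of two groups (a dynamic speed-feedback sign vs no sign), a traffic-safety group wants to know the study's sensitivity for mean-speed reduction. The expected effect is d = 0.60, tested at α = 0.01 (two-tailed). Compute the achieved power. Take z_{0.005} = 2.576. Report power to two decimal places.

For two equal groups, power = Φ(d·√(n/2) − z_{α/2}).
d·√(n/2) = 0.60 × √(44/2) = 0.60 × 4.690 = 2.814.
z_β = 2.814 − 2.576 = 0.238.
Power = Φ(0.238) = 0.594.

power ≈ 0.59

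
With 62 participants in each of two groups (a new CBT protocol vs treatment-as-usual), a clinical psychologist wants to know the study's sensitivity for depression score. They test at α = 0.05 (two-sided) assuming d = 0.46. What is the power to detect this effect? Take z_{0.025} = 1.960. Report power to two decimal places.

For two equal groups, power = Φ(d·√(n/2) − z_{α/2}).
d·√(n/2) = 0.46 × √(62/2) = 0.46 × 5.568 = 2.561.
z_β = 2.561 − 1.960 = 0.601.
Power = Φ(0.601) = 0.726.

power ≈ 0.73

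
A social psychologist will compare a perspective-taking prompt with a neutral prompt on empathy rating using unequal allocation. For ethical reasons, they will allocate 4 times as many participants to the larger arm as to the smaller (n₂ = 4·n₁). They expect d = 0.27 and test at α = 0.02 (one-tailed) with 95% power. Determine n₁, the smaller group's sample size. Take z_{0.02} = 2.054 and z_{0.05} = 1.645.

With allocation ratio k = n₂/n₁ = 4, Var(x̄₁−x̄₂) = σ²(1/n₁ + 1/(k·n₁)) = σ²·(k+1)/(k·n₁).
So n₁ = (1 + 1/k)·((z_{α} + z_β)/d)² = 1.250 × (3.699/0.27)².
n₁ = 1.250 × 187.69 = 234.6.
Round up: n₁ = 235, giving n₂ = 4 × 235 = 940.

n₁ = 235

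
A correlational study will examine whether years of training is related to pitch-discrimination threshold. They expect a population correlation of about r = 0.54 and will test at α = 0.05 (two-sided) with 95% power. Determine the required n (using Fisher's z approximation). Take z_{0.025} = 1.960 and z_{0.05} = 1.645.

n = 39

Fisher's z: C = ½·ln((1+r)/(1−r)) = ½·ln(3.3478) = 0.6042.
n = ((z_{α/2} + z_β)/C)² + 3.
(1.960 + 1.645) / 0.6042 = 3.605 / 0.6042 = 5.967.
n = 5.967² + 3 = 35.60 + 3 = 38.6.
Round up.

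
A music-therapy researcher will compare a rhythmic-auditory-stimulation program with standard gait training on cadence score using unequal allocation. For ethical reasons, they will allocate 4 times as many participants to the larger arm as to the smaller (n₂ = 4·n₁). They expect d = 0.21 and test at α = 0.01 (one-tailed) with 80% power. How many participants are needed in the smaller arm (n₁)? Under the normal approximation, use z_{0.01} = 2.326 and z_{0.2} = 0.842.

n₁ = 285

With allocation ratio k = n₂/n₁ = 4, Var(x̄₁−x̄₂) = σ²(1/n₁ + 1/(k·n₁)) = σ²·(k+1)/(k·n₁).
So n₁ = (1 + 1/k)·((z_{α} + z_β)/d)² = 1.250 × (3.168/0.21)².
n₁ = 1.250 × 227.58 = 284.5.
Round up: n₁ = 285, giving n₂ = 4 × 285 = 1140.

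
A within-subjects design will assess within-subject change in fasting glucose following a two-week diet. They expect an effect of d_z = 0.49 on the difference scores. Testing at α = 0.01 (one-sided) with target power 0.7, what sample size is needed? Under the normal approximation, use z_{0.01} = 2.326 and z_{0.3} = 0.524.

For a paired (one-sample on differences) test: n = ((z_{α} + z_β) / d)².
z_{α} + z_β = 2.326 + 0.524 = 2.850.
n = (2.850 / 0.49)² = 5.816² = 33.83.
Round up.

n = 34 pairs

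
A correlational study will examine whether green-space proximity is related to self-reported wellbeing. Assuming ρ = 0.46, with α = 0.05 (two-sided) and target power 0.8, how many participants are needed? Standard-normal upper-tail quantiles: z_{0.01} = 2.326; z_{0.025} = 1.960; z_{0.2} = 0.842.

n = 35

Fisher's z: C = ½·ln((1+r)/(1−r)) = ½·ln(2.7037) = 0.4973.
n = ((z_{α/2} + z_β)/C)² + 3.
(1.960 + 0.842) / 0.4973 = 2.802 / 0.4973 = 5.634.
n = 5.634² + 3 = 31.75 + 3 = 34.7.
Round up.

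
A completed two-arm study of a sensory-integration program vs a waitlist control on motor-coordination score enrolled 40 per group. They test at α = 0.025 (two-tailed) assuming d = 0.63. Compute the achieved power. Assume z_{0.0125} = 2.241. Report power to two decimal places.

For two equal groups, power = Φ(d·√(n/2) − z_{α/2}).
d·√(n/2) = 0.63 × √(40/2) = 0.63 × 4.472 = 2.817.
z_β = 2.817 − 2.241 = 0.576.
Power = Φ(0.576) = 0.718.

power ≈ 0.72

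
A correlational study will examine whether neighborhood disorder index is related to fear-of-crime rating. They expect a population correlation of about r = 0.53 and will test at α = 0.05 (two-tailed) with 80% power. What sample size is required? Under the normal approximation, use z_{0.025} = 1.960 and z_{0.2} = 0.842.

n = 26

Fisher's z: C = ½·ln((1+r)/(1−r)) = ½·ln(3.2553) = 0.5901.
n = ((z_{α/2} + z_β)/C)² + 3.
(1.960 + 0.842) / 0.5901 = 2.802 / 0.5901 = 4.748.
n = 4.748² + 3 = 22.55 + 3 = 25.5.
Round up.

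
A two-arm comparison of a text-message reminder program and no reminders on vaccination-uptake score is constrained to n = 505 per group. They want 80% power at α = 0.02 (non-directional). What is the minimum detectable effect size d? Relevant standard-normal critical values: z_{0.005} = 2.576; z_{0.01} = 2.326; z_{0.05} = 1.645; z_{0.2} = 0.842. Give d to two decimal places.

d_min ≈ 0.20

For two independent groups of n = 505 each: d_min = (z_{α/2} + z_β)·√(2/n).
z-sum = 2.326 + 0.842 = 3.168.
d_min = 3.168 × √(2/505) = 3.168 × 0.0629 = 0.199.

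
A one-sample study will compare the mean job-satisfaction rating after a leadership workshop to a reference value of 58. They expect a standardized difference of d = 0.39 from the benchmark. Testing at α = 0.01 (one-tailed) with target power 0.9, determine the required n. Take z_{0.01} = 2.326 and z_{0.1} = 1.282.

For a one-sample test: n = ((z_{α} + z_β) / d)².
z_{α} + z_β = 2.326 + 1.282 = 3.608.
n = (3.608 / 0.39)² = 9.251² = 85.59.
Round up.

n = 86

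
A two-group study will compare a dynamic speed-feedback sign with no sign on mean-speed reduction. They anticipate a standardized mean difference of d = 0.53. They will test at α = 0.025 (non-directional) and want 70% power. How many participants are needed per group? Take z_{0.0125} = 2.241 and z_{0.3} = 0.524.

n = 55 per group

For two independent groups with equal n: n = 2·((z_{α/2} + z_β) / d)².
z_{α/2} + z_β = 2.241 + 0.524 = 2.765.
n = 2 × (2.765 / 0.53)² = 2 × 5.217² = 2 × 27.22 = 54.4.
Round up to the next whole participant.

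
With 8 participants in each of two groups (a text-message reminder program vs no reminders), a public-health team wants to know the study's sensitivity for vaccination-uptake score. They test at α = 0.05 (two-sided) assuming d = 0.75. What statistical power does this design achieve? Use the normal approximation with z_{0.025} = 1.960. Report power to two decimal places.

For two equal groups, power = Φ(d·√(n/2) − z_{α/2}).
d·√(n/2) = 0.75 × √(8/2) = 0.75 × 2.000 = 1.500.
z_β = 1.500 − 1.960 = -0.460.
Power = Φ(-0.460) = 0.323.

power ≈ 0.32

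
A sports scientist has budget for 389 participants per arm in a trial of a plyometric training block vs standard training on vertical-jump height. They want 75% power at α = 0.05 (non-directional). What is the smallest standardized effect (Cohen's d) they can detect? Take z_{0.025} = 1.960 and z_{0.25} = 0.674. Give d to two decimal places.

For two independent groups of n = 389 each: d_min = (z_{α/2} + z_β)·√(2/n).
z-sum = 1.960 + 0.674 = 2.634.
d_min = 2.634 × √(2/389) = 2.634 × 0.0717 = 0.189.

d_min ≈ 0.19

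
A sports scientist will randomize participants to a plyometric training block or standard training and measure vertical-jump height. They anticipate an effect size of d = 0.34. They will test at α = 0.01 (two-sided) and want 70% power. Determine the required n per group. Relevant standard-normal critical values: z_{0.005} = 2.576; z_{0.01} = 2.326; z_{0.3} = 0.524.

n = 167 per group

For two independent groups with equal n: n = 2·((z_{α/2} + z_β) / d)².
z_{α/2} + z_β = 2.576 + 0.524 = 3.100.
n = 2 × (3.100 / 0.34)² = 2 × 9.118² = 2 × 83.13 = 166.3.
Round up to the next whole participant.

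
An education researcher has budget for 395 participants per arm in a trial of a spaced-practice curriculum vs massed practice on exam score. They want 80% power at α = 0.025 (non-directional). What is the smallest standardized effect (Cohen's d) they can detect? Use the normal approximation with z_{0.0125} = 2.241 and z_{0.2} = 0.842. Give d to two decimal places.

d_min ≈ 0.22

For two independent groups of n = 395 each: d_min = (z_{α/2} + z_β)·√(2/n).
z-sum = 2.241 + 0.842 = 3.083.
d_min = 3.083 × √(2/395) = 3.083 × 0.0712 = 0.219.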